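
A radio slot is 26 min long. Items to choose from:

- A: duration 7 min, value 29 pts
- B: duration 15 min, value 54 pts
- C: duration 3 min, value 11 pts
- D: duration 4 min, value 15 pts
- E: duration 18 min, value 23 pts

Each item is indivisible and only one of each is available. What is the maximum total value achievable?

98 pts

Check high-value combinations within 26 min:
- A+B+D: duration 7+15+4=26, value 29+54+15=98
- A+B+C: duration 7+15+3=25, value 29+54+11=94
- A+B: duration 7+15=22, value 29+54=83
Best: 98 pts.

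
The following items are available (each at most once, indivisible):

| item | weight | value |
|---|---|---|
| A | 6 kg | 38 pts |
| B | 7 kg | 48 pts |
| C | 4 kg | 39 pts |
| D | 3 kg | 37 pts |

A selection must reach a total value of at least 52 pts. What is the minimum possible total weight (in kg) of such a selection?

7

Subsets with value ≥ 52, sorted by total weight:
- C+D: weight 7, value 76
- A+D: weight 9, value 75
- B+D: weight 10, value 85
- A+C: weight 10, value 77
Minimum weight: 7 kg.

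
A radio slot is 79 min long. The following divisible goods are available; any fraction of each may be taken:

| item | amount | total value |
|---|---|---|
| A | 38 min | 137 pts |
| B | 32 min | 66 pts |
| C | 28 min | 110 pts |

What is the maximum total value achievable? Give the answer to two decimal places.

Take in order of value per unit:
- C (110/28 per unit): all 28 → value 110, running total 110.00
- A (137/38 per unit): all 38 → value 137, running total 247.00
- B (66/32 per unit): 13 of 32 → value 13×66/32 = 26.8125, running total 273.81
Total 273.81.

273.81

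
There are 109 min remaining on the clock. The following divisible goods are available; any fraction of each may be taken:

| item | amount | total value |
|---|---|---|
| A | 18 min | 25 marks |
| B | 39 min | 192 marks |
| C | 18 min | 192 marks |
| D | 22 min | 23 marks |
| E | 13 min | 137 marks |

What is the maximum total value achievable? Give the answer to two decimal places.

567.95

Take in order of value per unit:
- C (192/18 per unit): all 18 → value 192, running total 192.00
- E (137/13 per unit): all 13 → value 137, running total 329.00
- B (192/39 per unit): all 39 → value 192, running total 521.00
- A (25/18 per unit): all 18 → value 25, running total 546.00
- D (23/22 per unit): 21 of 22 → value 21×23/22 = 21.9545, running total 567.95
Total 567.95.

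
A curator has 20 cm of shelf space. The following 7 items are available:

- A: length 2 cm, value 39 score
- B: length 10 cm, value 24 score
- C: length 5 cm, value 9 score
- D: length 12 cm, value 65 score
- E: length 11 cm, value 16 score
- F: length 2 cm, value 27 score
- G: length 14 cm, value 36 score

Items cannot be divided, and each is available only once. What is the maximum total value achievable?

Check high-value combinations within 20 cm:
- A+D+F: length 2+12+2=16, value 39+65+27=131
- A+C+D: length 2+5+12=19, value 39+9+65=113
- A+D: length 2+12=14, value 39+65=104
Best: 131 score.

131 score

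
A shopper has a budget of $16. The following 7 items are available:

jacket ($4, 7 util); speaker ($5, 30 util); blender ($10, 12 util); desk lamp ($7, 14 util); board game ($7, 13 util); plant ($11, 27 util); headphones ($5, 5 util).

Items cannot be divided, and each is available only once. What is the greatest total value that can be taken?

This is a 0/1 knapsack; check combinations near the capacity.
- speaker+plant: cost 5+11=16, value 30+27=57
- jacket+speaker+desk lamp: cost 4+5+7=16, value 7+30+14=51
- jacket+speaker+board game: cost 4+5+7=16, value 7+30+13=50
- speaker+desk lamp: cost 5+7=12, value 30+14=44
- speaker+board game: cost 5+7=12, value 30+13=43
Best: 57 util.

57 util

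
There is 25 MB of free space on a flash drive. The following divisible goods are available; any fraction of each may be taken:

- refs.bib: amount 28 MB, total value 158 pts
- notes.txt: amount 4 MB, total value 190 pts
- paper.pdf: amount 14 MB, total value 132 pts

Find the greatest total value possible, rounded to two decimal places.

Take in order of value per unit:
- notes.txt (190/4 per unit): all 4 → value 190, running total 190.00
- paper.pdf (132/14 per unit): all 14 → value 132, running total 322.00
- refs.bib (158/28 per unit): 7 of 28 → value 7×158/28 = 39.5000, running total 361.50
Total 361.50.

361.50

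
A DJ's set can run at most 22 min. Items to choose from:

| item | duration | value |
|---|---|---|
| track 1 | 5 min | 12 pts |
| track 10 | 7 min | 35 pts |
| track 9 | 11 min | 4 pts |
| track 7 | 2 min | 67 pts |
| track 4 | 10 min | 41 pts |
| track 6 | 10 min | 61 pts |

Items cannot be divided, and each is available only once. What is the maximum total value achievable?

Check high-value combinations within 22 min:
- track 7+track 4+track 6: duration 2+10+10=22, value 67+41+61=169
- track 10+track 7+track 6: duration 7+2+10=19, value 35+67+61=163
- track 10+track 7+track 4: duration 7+2+10=19, value 35+67+41=143
Best: 169 pts.

169 pts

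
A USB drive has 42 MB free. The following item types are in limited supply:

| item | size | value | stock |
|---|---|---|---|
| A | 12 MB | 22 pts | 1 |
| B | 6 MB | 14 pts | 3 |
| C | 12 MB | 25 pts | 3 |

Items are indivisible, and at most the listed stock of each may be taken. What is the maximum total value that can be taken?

Best selections within size 42 and stock limits:
- 3×B + 2×C: size 42, value 92
- 1×B + 3×C: size 42, value 89
Best: 92 pts.

92 pts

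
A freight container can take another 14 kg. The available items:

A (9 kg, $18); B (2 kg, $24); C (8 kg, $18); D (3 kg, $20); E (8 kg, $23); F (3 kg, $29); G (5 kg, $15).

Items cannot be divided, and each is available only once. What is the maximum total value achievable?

Check high-value combinations within 14 kg:
- B+D+F+G: weight 2+3+3+5=13, value 24+20+29+15=88
- B+E+F: weight 2+8+3=13, value 24+23+29=76
- B+D+F: weight 2+3+3=8, value 24+20+29=73
- D+E+F: weight 3+8+3=14, value 20+23+29=72
- B+C+F: weight 2+8+3=13, value 24+18+29=71
Best: $88.

$88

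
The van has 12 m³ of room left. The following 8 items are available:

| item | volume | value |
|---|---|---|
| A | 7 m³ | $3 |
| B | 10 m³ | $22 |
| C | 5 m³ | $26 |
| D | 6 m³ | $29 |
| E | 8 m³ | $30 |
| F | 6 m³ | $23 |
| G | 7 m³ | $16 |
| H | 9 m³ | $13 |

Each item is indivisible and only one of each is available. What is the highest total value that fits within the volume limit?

$55

Check high-value combinations within 12 m³:
- C+D: volume 5+6=11, value 26+29=55
- D+F: volume 6+6=12, value 29+23=52
- C+F: volume 5+6=11, value 26+23=49
Best: $55.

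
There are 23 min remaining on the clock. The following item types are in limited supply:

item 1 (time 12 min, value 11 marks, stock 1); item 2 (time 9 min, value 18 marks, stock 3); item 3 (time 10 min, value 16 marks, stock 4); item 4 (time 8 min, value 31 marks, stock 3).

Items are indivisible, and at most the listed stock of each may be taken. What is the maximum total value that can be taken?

Top feasible selections:
- 2×item 4: time 16, value 62
- 1×item 2 + 1×item 4: time 17, value 49
- 1×item 3 + 1×item 4: time 18, value 47
Best: 62 marks.

62 marks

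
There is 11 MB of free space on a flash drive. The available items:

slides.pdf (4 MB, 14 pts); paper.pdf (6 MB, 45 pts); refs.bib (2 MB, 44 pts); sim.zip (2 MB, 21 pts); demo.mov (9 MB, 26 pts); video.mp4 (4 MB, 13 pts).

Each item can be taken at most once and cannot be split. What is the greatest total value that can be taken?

110 pts

Check high-value combinations within 11 MB:
- paper.pdf+refs.bib+sim.zip: size 6+2+2=10, value 45+44+21=110
- paper.pdf+refs.bib: size 6+2=8, value 45+44=89
- slides.pdf+refs.bib+sim.zip: size 4+2+2=8, value 14+44+21=79
Best: 110 pts.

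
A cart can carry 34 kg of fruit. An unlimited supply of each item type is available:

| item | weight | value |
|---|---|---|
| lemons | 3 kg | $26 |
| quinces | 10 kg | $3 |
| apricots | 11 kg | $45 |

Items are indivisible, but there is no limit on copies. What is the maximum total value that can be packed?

Best value-per-unit is lemons at 26/3, and filling with it alone uses weight 11×3=33. No mix of the others beats 11×26 = 286.

$286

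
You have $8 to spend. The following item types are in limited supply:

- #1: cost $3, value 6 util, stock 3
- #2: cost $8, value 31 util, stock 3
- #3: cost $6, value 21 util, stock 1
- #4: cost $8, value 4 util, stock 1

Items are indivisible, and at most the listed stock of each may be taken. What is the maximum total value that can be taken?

31 util

Top feasible selections:
- 1×#2: cost 8, value 31
- 1×#3: cost 6, value 21
- 2×#1: cost 6, value 12
Best: 31 util.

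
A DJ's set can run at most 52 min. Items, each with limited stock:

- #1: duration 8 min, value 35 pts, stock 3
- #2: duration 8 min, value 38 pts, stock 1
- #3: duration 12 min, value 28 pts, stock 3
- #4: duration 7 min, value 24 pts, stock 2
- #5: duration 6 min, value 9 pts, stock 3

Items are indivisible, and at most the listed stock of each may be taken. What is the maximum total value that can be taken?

200 pts

Top feasible selections:
- 3×#1 + 1×#2 + 2×#4 + 1×#5: duration 52, value 200
- 3×#1 + 1×#2 + 1×#3 + 1×#4: duration 51, value 195
- 3×#1 + 1×#2 + 2×#4: duration 46, value 191
Best: 200 pts.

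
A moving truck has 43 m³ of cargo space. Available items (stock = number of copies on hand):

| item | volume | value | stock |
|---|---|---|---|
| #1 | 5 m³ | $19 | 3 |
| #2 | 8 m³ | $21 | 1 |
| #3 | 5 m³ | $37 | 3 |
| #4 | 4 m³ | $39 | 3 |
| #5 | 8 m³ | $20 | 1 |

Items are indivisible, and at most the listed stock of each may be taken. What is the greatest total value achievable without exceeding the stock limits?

Top feasible selections:
- 3×#1 + 3×#3 + 3×#4: volume 42, value 285
- 1×#2 + 3×#3 + 3×#4 + 1×#5: volume 43, value 269
- 1×#1 + 1×#2 + 3×#3 + 3×#4: volume 40, value 268
Best: $285.

$285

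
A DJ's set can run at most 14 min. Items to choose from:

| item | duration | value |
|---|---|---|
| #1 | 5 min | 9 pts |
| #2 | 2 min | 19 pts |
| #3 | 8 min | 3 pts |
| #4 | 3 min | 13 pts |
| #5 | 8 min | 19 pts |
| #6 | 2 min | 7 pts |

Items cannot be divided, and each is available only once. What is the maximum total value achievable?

Check high-value combinations within 14 min:
- #2+#4+#5: duration 2+3+8=13, value 19+13+19=51
- #1+#2+#4+#6: duration 5+2+3+2=12, value 9+19+13+7=48
- #2+#5+#6: duration 2+8+2=12, value 19+19+7=45
- #1+#2+#4: duration 5+2+3=10, value 9+19+13=41
Best: 51 pts.

51 pts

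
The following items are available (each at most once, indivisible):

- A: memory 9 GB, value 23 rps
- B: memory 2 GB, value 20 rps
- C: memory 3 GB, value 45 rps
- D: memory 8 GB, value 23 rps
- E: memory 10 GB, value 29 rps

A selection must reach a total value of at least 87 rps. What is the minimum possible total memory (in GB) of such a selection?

Subsets with value ≥ 87, sorted by total memory:
- B+C+D: memory 13, value 88
- A+B+C: memory 14, value 88
- B+C+E: memory 15, value 94
Minimum memory: 13 GB.

13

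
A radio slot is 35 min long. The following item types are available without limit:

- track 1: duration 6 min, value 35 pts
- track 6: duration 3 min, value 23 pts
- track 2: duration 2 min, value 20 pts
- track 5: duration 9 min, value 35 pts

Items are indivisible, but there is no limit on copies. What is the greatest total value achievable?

Best value-per-unit is track 2 at 20/2; filling with it alone gives 17×20 = 340.
Optimal mix: 1×track 6 + 16×track 2 → duration 35, value 343.

343 pts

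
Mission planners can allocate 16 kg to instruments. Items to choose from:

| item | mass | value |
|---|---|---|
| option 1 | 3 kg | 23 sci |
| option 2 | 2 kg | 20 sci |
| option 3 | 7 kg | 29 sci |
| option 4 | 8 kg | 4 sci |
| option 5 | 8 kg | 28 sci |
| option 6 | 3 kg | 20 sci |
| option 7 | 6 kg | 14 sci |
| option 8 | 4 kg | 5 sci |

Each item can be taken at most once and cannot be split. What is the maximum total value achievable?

92 sci

Check high-value combinations within 16 kg:
- option 1+option 2+option 3+option 6: mass 3+2+7+3=15, value 23+20+29+20=92
- option 1+option 2+option 5+option 6: mass 3+2+8+3=16, value 23+20+28+20=91
- option 1+option 2+option 6+option 7: mass 3+2+3+6=14, value 23+20+20+14=77
- option 1+option 2+option 3+option 8: mass 3+2+7+4=16, value 23+20+29+5=77
Best: 92 sci.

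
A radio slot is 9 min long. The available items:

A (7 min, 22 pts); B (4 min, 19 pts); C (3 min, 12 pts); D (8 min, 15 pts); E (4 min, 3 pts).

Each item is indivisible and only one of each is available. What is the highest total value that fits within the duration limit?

Check high-value combinations within 9 min:
- B+C: duration 4+3=7, value 19+12=31
- A: duration 7, value 22
- B+E: duration 4+4=8, value 19+3=22
- B: duration 4, value 19
Best: 31 pts.

31 pts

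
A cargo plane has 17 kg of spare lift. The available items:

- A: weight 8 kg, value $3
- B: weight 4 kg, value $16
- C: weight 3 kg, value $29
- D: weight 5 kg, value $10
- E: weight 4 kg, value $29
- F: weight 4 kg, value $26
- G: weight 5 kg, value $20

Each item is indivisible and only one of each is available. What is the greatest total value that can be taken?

This is a 0/1 knapsack; check combinations near the capacity.
- C+E+F+G: weight 3+4+4+5=16, value 29+29+26+20=104
- B+C+E+F: weight 4+3+4+4=15, value 16+29+29+26=100
- C+D+E+F: weight 3+5+4+4=16, value 29+10+29+26=94
- B+C+E+G: weight 4+3+4+5=16, value 16+29+29+20=94
Best: $104.

$104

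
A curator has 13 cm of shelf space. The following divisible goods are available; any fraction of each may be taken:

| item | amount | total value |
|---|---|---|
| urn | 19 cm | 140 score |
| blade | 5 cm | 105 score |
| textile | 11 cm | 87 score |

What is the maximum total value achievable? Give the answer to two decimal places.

168.27

Take in order of value per unit:
- blade (105/5 per unit): all 5 → value 105, running total 105.00
- textile (87/11 per unit): 8 of 11 → value 8×87/11 = 63.2727, running total 168.27
Total 168.27.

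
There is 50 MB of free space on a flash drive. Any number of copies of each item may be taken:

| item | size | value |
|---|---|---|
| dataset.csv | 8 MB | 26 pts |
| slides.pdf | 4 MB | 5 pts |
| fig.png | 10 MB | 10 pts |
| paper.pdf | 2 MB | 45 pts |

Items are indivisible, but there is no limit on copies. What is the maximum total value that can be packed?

1125 pts

Best value-per-unit is paper.pdf at 45/2, and filling with it alone uses size 25×2=50. No mix of the others beats 25×45 = 1125.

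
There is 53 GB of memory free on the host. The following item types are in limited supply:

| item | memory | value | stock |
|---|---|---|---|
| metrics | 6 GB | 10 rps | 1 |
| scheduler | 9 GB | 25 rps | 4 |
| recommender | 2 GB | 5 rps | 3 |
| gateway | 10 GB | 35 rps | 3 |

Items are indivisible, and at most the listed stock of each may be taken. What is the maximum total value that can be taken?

Best selections within memory 53 and stock limits:
- 2×scheduler + 2×recommender + 3×gateway: memory 52, value 165
- 2×scheduler + 1×recommender + 3×gateway: memory 50, value 160
- 3×scheduler + 3×recommender + 2×gateway: memory 53, value 160
Best: 165 rps.

165 rps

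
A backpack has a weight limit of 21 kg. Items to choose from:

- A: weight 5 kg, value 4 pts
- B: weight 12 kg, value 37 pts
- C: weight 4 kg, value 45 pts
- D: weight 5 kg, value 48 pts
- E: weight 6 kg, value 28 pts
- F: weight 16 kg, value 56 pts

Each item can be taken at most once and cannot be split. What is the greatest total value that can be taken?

130 pts

Check high-value combinations within 21 kg:
- B+C+D: weight 12+4+5=21, value 37+45+48=130
- A+C+D+E: weight 5+4+5+6=20, value 4+45+48+28=125
- C+D+E: weight 4+5+6=15, value 45+48+28=121
- D+F: weight 5+16=21, value 48+56=104
Best: 130 pts.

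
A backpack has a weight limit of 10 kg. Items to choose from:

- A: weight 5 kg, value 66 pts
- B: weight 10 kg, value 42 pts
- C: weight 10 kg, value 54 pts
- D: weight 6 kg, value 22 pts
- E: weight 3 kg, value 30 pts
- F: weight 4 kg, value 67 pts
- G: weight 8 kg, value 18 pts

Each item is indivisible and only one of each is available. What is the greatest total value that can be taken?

133 pts

Check high-value combinations within 10 kg:
- A+F: weight 5+4=9, value 66+67=133
- E+F: weight 3+4=7, value 30+67=97
- A+E: weight 5+3=8, value 66+30=96
- D+F: weight 6+4=10, value 22+67=89
Best: 133 pts.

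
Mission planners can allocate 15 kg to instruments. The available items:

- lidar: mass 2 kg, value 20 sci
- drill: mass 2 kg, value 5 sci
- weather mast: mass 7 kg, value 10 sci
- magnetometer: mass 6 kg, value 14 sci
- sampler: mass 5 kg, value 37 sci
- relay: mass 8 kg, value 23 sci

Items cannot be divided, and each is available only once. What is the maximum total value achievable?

80 sci

Check high-value combinations within 15 kg:
- lidar+sampler+relay: mass 2+5+8=15, value 20+37+23=80
- lidar+drill+magnetometer+sampler: mass 2+2+6+5=15, value 20+5+14+37=76
- lidar+magnetometer+sampler: mass 2+6+5=13, value 20+14+37=71
- lidar+weather mast+sampler: mass 2+7+5=14, value 20+10+37=67
Best: 80 sci.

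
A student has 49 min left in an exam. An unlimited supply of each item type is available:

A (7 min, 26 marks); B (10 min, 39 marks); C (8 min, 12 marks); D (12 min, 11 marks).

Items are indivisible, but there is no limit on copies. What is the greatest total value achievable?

Best value-per-unit is B at 39/10; filling with it alone gives 4×39 = 156.
Optimal mix: 7×A → time 49, value 182.

182 marks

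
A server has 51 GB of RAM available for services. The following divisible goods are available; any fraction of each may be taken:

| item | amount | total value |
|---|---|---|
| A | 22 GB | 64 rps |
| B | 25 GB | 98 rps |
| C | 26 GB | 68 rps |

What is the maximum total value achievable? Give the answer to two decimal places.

172.46

Take in order of value per unit:
- B (98/25 per unit): all 25 → value 98, running total 98.00
- A (64/22 per unit): all 22 → value 64, running total 162.00
- C (68/26 per unit): 4 of 26 → value 4×68/26 = 10.4615, running total 172.46
Total 172.46.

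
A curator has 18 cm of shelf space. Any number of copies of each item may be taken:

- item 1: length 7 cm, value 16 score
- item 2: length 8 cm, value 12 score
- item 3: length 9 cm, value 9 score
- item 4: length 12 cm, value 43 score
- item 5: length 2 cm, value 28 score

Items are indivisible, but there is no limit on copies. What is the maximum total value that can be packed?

252 score

Best value-per-unit is item 5 at 28/2, and filling with it alone uses length 9×2=18. No mix of the others beats 9×28 = 252.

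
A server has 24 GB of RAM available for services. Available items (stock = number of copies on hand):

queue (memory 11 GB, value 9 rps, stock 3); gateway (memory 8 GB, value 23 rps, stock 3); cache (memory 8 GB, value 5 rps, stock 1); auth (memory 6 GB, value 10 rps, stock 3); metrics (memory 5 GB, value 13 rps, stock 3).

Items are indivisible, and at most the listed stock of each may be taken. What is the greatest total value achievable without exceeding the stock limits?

Best selections within memory 24 and stock limits:
- 3×gateway: memory 24, value 69
- 1×gateway + 3×metrics: memory 23, value 62
Best: 69 rps.

69 rps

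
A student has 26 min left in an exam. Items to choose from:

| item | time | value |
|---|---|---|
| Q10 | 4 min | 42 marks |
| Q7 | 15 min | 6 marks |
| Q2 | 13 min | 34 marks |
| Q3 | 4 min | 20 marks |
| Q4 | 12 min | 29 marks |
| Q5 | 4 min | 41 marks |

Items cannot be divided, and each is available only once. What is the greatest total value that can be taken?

137 marks

This is a 0/1 knapsack; check combinations near the capacity.
- Q10+Q2+Q3+Q5: time 4+13+4+4=25, value 42+34+20+41=137
- Q10+Q3+Q4+Q5: time 4+4+12+4=24, value 42+20+29+41=132
- Q10+Q2+Q5: time 4+13+4=21, value 42+34+41=117
- Q10+Q4+Q5: time 4+12+4=20, value 42+29+41=112
- Q10+Q3+Q5: time 4+4+4=12, value 42+20+41=103
Best: 137 marks.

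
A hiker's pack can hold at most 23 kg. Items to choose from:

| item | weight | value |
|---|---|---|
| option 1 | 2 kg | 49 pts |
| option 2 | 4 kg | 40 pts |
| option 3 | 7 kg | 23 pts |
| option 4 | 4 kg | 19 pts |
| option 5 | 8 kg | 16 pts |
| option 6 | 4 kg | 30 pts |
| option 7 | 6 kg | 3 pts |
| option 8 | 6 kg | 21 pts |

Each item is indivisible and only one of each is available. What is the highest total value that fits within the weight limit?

Check high-value combinations within 23 kg:
- option 1+option 2+option 3+option 6+option 8: weight 2+4+7+4+6=23, value 49+40+23+30+21=163
- option 1+option 2+option 3+option 4+option 6: weight 2+4+7+4+4=21, value 49+40+23+19+30=161
- option 1+option 2+option 4+option 6+option 8: weight 2+4+4+4+6=20, value 49+40+19+30+21=159
Best: 163 pts.

163 pts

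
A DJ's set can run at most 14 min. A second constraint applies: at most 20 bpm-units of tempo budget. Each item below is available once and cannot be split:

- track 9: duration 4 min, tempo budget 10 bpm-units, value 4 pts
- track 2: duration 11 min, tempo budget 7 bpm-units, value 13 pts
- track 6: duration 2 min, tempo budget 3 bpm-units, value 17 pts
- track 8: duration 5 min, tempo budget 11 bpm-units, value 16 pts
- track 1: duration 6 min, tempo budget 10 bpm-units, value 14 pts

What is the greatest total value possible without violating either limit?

33 pts

Feasible sets respecting both limits:
- track 6+track 8: duration 7, tempo budget 14, value 33
- track 6+track 1: duration 8, tempo budget 13, value 31
- track 2+track 6: duration 13, tempo budget 10, value 30
- track 9+track 6: duration 6, tempo budget 13, value 21
Best: 33 pts.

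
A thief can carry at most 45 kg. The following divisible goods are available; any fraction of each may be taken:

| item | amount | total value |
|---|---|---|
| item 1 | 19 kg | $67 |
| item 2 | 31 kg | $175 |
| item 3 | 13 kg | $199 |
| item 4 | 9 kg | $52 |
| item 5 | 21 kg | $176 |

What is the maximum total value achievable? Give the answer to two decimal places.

Take in order of value per unit:
- item 3 (199/13 per unit): all 13 → value 199, running total 199.00
- item 5 (176/21 per unit): all 21 → value 176, running total 375.00
- item 4 (52/9 per unit): all 9 → value 52, running total 427.00
- item 2 (175/31 per unit): 2 of 31 → value 2×175/31 = 11.2903, running total 438.29
Total 438.29.

438.29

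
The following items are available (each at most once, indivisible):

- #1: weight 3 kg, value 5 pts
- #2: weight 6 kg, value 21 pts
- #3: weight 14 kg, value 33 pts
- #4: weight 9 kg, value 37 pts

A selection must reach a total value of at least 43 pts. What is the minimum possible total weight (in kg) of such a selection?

15

Subsets with value ≥ 43, sorted by total weight:
- #2+#4: weight 15, value 58
- #1+#2+#4: weight 18, value 63
- #2+#3: weight 20, value 54
Minimum weight: 15 kg.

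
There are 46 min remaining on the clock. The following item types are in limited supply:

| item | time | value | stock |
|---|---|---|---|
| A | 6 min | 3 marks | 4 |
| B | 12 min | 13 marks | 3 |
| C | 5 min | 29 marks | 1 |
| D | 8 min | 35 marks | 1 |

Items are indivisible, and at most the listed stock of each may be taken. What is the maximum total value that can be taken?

Best selections within time 46 and stock limits:
- 1×A + 2×B + 1×C + 1×D: time 43, value 93
- 2×B + 1×C + 1×D: time 37, value 90
Best: 93 marks.

93 marks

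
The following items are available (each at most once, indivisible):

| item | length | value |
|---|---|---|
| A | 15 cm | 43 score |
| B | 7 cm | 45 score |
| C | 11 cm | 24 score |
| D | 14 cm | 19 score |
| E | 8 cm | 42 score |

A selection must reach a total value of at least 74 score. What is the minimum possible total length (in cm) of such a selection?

15

Subsets with value ≥ 74, sorted by total length:
- B+E: length 15, value 87
- A+B: length 22, value 88
- A+E: length 23, value 85
Minimum length: 15 cm.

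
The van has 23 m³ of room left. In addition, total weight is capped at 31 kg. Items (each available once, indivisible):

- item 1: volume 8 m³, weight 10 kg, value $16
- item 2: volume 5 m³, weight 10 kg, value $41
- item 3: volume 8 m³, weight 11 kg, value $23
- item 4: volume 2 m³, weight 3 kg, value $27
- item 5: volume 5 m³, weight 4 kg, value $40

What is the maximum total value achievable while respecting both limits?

Feasible sets respecting both limits:
- item 2+item 3+item 4+item 5: volume 20, weight 28, value 131
- item 1+item 2+item 4+item 5: volume 20, weight 27, value 124
- item 2+item 4+item 5: volume 12, weight 17, value 108
Best: $131.

$131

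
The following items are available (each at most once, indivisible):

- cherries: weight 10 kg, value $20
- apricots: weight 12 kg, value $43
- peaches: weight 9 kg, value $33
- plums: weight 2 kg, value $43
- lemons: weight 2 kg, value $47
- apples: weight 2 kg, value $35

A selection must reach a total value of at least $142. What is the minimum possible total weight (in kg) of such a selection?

Subsets with value ≥ 142, sorted by total weight:
- peaches+plums+lemons+apples: weight 15, value 158
- cherries+plums+lemons+apples: weight 16, value 145
Minimum weight: 15 kg.

15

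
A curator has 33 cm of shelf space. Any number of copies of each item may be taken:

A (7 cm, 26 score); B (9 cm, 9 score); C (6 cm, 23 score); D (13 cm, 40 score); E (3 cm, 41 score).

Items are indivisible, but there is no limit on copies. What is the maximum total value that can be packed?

Best value-per-unit is E at 41/3, and filling with it alone uses length 11×3=33. No mix of the others beats 11×41 = 451.

451 score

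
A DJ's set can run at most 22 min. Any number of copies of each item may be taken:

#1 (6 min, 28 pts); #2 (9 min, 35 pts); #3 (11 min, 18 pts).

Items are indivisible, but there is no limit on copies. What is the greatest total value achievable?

Best value-per-unit is #1 at 28/6; filling with it alone gives 3×28 = 84.
Optimal mix: 2×#1 + 1×#2 → duration 21, value 91.

91 pts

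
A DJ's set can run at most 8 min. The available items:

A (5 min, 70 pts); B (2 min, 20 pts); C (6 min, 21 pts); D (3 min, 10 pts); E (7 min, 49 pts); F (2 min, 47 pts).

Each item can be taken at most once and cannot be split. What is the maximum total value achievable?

117 pts

Check high-value combinations within 8 min:
- A+F: duration 5+2=7, value 70+47=117
- A+B: duration 5+2=7, value 70+20=90
- A+D: duration 5+3=8, value 70+10=80
- B+D+F: duration 2+3+2=7, value 20+10+47=77
- A: duration 5, value 70
Best: 117 pts.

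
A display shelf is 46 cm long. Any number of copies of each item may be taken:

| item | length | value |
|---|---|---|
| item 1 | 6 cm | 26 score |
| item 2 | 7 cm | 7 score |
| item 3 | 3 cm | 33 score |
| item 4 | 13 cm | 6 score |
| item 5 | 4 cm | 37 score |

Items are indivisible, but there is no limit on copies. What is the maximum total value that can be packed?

499 score

Best value-per-unit is item 3 at 33/3; filling with it alone gives 15×33 = 495.
Optimal mix: 14×item 3 + 1×item 5 → length 46, value 499.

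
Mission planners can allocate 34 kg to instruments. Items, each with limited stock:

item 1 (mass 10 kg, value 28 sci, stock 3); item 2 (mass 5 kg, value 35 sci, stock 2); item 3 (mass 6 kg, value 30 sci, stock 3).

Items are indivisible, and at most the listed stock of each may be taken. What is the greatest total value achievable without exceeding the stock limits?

160 sci

Best selections within mass 34 and stock limits:
- 2×item 2 + 3×item 3: mass 28, value 160
- 1×item 1 + 2×item 2 + 2×item 3: mass 32, value 158
- 1×item 1 + 1×item 2 + 3×item 3: mass 33, value 153
Best: 160 sci.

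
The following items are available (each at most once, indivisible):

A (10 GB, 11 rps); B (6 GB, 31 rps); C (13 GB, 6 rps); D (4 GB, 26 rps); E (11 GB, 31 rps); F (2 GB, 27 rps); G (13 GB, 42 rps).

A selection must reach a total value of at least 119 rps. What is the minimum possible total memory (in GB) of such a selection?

Subsets with value ≥ 119, sorted by total memory:
- B+D+F+G: memory 25, value 126
- D+E+F+G: memory 30, value 126
- B+E+F+G: memory 32, value 131
Minimum memory: 25 GB.

25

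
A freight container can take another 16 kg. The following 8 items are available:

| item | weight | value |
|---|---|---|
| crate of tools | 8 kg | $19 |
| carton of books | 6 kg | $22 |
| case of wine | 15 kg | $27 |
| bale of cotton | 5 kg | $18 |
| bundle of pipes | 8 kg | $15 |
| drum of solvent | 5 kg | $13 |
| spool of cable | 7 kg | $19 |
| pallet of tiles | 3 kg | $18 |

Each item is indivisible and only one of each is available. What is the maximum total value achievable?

$59

This is a 0/1 knapsack; check combinations near the capacity.
- carton of books+spool of cable+pallet of tiles: weight 6+7+3=16, value 22+19+18=59
- carton of books+bale of cotton+pallet of tiles: weight 6+5+3=14, value 22+18+18=58
- bale of cotton+spool of cable+pallet of tiles: weight 5+7+3=15, value 18+19+18=55
Best: $59.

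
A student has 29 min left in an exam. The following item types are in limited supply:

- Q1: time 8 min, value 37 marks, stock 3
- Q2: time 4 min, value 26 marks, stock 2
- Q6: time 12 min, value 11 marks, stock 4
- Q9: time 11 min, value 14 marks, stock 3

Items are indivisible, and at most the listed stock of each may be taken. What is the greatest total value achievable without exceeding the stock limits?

Top feasible selections:
- 3×Q1 + 1×Q2: time 28, value 137
- 2×Q1 + 2×Q2: time 24, value 126
- 3×Q1: time 24, value 111
Best: 137 marks.

137 marks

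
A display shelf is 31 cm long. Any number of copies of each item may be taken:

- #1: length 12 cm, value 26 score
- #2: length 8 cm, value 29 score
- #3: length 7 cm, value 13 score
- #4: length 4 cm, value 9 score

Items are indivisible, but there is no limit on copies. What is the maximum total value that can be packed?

Best value-per-unit is #2 at 29/8; filling with it alone gives 3×29 = 87.
Optimal mix: 3×#2 + 1×#3 → length 31, value 100.

100 score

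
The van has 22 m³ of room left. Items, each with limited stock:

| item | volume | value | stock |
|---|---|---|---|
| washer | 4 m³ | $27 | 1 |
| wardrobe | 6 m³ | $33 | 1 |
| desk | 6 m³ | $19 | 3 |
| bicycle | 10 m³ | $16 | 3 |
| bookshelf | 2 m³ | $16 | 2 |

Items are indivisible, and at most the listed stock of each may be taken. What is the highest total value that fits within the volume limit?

$111

Top feasible selections:
- 1×washer + 1×wardrobe + 1×desk + 2×bookshelf: volume 20, value 111
- 1×wardrobe + 2×desk + 2×bookshelf: volume 22, value 103
Best: $111.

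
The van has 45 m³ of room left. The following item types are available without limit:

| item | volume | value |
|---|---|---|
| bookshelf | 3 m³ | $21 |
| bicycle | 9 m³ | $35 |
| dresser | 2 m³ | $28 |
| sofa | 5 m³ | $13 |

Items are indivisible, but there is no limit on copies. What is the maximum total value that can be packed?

$616

Best value-per-unit is dresser at 28/2, and filling with it alone uses volume 22×2=44. No mix of the others beats 22×28 = 616.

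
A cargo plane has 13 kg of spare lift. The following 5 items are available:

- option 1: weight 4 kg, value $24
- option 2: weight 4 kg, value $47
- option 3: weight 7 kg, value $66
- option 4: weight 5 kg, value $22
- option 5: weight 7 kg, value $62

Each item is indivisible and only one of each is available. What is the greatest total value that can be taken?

$113

This is a 0/1 knapsack; check combinations near the capacity.
- option 2+option 3: weight 4+7=11, value 47+66=113
- option 2+option 5: weight 4+7=11, value 47+62=109
- option 1+option 2+option 4: weight 4+4+5=13, value 24+47+22=93
- option 1+option 3: weight 4+7=11, value 24+66=90
Best: $113.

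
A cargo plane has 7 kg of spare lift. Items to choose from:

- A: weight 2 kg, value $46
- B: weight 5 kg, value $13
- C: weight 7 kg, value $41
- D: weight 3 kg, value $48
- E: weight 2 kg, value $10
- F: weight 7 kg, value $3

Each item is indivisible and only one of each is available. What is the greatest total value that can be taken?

Check high-value combinations within 7 kg:
- A+D+E: weight 2+3+2=7, value 46+48+10=104
- A+D: weight 2+3=5, value 46+48=94
- A+B: weight 2+5=7, value 46+13=59
- D+E: weight 3+2=5, value 48+10=58
- A+E: weight 2+2=4, value 46+10=56
Best: $104.

$104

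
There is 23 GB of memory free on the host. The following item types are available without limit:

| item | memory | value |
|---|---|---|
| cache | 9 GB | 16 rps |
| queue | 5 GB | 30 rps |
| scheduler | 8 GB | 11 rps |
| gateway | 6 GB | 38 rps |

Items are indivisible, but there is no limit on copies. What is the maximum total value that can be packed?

144 rps

Best value-per-unit is gateway at 38/6; filling with it alone gives 3×38 = 114.
Optimal mix: 1×queue + 3×gateway → memory 23, value 144.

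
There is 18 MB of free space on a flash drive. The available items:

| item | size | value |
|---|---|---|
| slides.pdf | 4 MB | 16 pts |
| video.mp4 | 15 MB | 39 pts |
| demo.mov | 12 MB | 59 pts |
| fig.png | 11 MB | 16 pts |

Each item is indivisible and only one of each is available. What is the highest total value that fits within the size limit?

Check high-value combinations within 18 MB:
- slides.pdf+demo.mov: size 4+12=16, value 16+59=75
- demo.mov: size 12, value 59
- video.mp4: size 15, value 39
Best: 75 pts.

75 pts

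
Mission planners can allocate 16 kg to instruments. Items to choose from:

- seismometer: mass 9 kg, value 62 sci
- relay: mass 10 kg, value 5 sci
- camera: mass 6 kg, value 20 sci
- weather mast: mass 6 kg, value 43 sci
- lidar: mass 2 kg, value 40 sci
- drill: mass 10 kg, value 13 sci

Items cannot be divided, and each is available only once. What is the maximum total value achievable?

This is a 0/1 knapsack; check combinations near the capacity.
- seismometer+weather mast: mass 9+6=15, value 62+43=105
- camera+weather mast+lidar: mass 6+6+2=14, value 20+43+40=103
- seismometer+lidar: mass 9+2=11, value 62+40=102
- weather mast+lidar: mass 6+2=8, value 43+40=83
- seismometer+camera: mass 9+6=15, value 62+20=82
Best: 105 sci.

105 sci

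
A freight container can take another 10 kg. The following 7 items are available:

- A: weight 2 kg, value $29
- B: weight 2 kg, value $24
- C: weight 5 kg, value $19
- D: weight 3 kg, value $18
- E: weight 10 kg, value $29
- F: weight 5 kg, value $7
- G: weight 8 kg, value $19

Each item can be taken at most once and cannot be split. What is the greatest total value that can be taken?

$72

Check high-value combinations within 10 kg:
- A+B+C: weight 2+2+5=9, value 29+24+19=72
- A+B+D: weight 2+2+3=7, value 29+24+18=71
- A+C+D: weight 2+5+3=10, value 29+19+18=66
- B+C+D: weight 2+5+3=10, value 24+19+18=61
- A+B+F: weight 2+2+5=9, value 29+24+7=60
Best: $72.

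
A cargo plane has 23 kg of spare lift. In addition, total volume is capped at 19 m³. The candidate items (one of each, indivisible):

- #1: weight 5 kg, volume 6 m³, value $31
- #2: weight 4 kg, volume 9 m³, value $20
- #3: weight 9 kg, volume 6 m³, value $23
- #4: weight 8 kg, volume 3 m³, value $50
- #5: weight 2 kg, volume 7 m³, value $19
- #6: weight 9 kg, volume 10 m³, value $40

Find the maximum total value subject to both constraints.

$121

Feasible sets respecting both limits:
- #1+#4+#6: weight 22, volume 19, value 121
- #1+#3+#4: weight 22, volume 15, value 104
- #1+#2+#4: weight 17, volume 18, value 101
- #1+#4+#5: weight 15, volume 16, value 100
Best: $121.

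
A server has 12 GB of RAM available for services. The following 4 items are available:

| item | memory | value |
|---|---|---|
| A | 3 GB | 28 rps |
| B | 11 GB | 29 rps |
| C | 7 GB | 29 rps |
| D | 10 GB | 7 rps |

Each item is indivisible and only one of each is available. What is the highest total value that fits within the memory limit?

57 rps

Check high-value combinations within 12 GB:
- A+C: memory 3+7=10, value 28+29=57
- C: memory 7, value 29
- B: memory 11, value 29
- A: memory 3, value 28
Best: 57 rps.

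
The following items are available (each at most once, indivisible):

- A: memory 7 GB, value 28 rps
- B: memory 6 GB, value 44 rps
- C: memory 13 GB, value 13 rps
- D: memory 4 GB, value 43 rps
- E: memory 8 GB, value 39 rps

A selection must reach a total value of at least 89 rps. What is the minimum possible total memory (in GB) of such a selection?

Subsets with value ≥ 89, sorted by total memory:
- A+B+D: memory 17, value 115
- B+D+E: memory 18, value 126
Minimum memory: 17 GB.

17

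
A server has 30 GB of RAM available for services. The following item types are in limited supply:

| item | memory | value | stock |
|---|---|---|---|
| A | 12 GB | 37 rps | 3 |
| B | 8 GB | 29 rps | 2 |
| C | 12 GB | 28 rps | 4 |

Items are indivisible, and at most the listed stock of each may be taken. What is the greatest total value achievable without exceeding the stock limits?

Top feasible selections:
- 1×A + 2×B: memory 28, value 95
- 2×B + 1×C: memory 28, value 86
- 2×A: memory 24, value 74
- 1×A + 1×B: memory 20, value 66
Best: 95 rps.

95 rps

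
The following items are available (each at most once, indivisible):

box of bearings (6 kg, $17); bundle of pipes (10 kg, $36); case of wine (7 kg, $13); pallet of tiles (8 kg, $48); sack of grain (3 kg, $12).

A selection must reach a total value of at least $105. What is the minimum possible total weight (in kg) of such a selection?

27

Subsets with value ≥ 105, sorted by total weight:
- box of bearings+bundle of pipes+pallet of tiles+sack of grain: weight 27, value 113
- bundle of pipes+case of wine+pallet of tiles+sack of grain: weight 28, value 109
- box of bearings+bundle of pipes+case of wine+pallet of tiles: weight 31, value 114
- box of bearings+bundle of pipes+case of wine+pallet of tiles+sack of grain: weight 34, value 126
Minimum weight: 27 kg.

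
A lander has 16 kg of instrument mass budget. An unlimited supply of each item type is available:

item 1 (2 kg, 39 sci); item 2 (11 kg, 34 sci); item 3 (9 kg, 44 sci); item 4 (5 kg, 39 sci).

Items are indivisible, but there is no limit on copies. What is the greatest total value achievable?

312 sci

Best value-per-unit is item 1 at 39/2, and filling with it alone uses mass 8×2=16. No mix of the others beats 8×39 = 312.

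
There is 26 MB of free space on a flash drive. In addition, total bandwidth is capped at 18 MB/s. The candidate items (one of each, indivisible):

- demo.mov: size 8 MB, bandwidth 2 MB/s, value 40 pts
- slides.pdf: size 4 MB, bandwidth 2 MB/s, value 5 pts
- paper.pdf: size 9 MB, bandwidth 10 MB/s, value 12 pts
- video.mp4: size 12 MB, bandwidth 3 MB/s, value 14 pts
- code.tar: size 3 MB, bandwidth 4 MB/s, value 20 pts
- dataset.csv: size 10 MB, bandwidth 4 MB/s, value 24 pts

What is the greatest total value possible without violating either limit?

Feasible sets respecting both limits:
- demo.mov+slides.pdf+code.tar+dataset.csv: size 25, bandwidth 12, value 89
- demo.mov+code.tar+dataset.csv: size 21, bandwidth 10, value 84
- demo.mov+slides.pdf+paper.pdf+code.tar: size 24, bandwidth 18, value 77
- demo.mov+video.mp4+code.tar: size 23, bandwidth 9, value 74
Best: 89 pts.

89 pts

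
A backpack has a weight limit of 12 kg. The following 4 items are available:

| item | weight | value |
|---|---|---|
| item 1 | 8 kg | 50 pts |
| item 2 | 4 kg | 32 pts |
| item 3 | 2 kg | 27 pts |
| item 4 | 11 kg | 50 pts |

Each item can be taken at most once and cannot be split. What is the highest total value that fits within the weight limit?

82 pts

Check high-value combinations within 12 kg:
- item 1+item 2: weight 8+4=12, value 50+32=82
- item 1+item 3: weight 8+2=10, value 50+27=77
- item 2+item 3: weight 4+2=6, value 32+27=59
- item 1: weight 8, value 50
Best: 82 pts.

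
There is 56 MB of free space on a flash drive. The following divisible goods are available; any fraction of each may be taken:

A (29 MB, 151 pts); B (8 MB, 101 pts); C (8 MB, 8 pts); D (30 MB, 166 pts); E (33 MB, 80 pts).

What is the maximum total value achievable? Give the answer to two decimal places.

360.72

Take in order of value per unit:
- B (101/8 per unit): all 8 → value 101, running total 101.00
- D (166/30 per unit): all 30 → value 166, running total 267.00
- A (151/29 per unit): 18 of 29 → value 18×151/29 = 93.7241, running total 360.72
Total 360.72.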